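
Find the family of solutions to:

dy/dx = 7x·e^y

Separating variables and integrating:
-e^(-y) = 7x²/2 + C

General solution: y = -ln(C - 7x²/2)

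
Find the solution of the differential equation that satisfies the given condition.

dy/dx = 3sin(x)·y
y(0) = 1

General solution: y = Ce^(-3cos(x))
Applying IC y(0) = 1:
Particular solution: y = e^(3(1-cos(x)))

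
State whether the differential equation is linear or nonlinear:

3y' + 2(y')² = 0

Nonlinear ((y')² term)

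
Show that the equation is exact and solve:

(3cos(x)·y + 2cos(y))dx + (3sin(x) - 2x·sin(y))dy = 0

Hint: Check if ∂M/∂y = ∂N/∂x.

Verify exactness: ∂M/∂y = ∂N/∂x ✓
Find F(x,y) such that ∂F/∂x = M, ∂F/∂y = N
Solution: 3sin(x)·y + 2x·cos(y) = C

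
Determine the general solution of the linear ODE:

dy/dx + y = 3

Using integrating factor method:

General solution: y = 3 + Ce^(-x)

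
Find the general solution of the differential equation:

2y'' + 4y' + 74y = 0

Characteristic equation: 2r² + 4r + 74 = 0
Divide by 2: r² + 2r + 37 = 0
Roots: r = -1 ± 6i (complex conjugates)
General solution: y = e^(-x)(C₁cos(6x) + C₂sin(6x))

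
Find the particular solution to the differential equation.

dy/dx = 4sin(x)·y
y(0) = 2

General solution: y = Ce^(-4cos(x))
Applying IC y(0) = 2:
Particular solution: y = 2e^(4(1-cos(x)))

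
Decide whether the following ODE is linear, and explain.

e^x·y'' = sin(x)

Linear (y and its derivatives appear to the first power only, no products of y terms)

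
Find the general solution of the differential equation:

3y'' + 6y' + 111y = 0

Characteristic equation: 3r² + 6r + 111 = 0
Divide by 3: r² + 2r + 37 = 0
Roots: r = -1 ± 6i (complex conjugates)
General solution: y = e^(-x)(C₁cos(6x) + C₂sin(6x))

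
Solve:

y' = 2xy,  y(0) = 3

General solution: y = Ce^(x²)
Applying IC y(0) = 3:
Particular solution: y = 3e^(x²)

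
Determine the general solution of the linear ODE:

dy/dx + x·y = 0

Using integrating factor method:

General solution: y = Ce^(-x^2/2)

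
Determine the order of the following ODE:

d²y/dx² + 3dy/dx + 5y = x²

The order is 2 (highest derivative is of order 2).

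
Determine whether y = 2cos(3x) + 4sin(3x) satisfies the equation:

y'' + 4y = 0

Verification:
y'' = -18cos(3x) - 36sin(3x)
y'' + 4y ≠ 0 (frequency mismatch: got 9 instead of 4)

No, it is not a solution.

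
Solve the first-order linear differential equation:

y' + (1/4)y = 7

Using integrating factor method:

General solution: y = 28 + Ce^(-x/4)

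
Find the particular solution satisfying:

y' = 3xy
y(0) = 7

General solution: y = Ce^(3x²/2)
Applying IC y(0) = 7:
Particular solution: y = 7e^(3x²/2)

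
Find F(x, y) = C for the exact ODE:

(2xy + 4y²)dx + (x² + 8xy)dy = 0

Verify exactness: ∂M/∂y = ∂N/∂x ✓
Find F(x,y) such that ∂F/∂x = M, ∂F/∂y = N
Solution: x²y + 4xy² = C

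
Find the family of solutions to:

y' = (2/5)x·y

Separating variables and integrating:
ln|y| = x^2/5 + C

General solution: y = Ce^(x^2/5)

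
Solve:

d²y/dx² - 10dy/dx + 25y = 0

Characteristic equation: r² - 10r + 25 = 0
Factored: (r - 5)² = 0
Repeated root: r = 5
General solution: y = (C₁ + C₂x)e^(5x)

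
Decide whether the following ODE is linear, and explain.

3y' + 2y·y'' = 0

Nonlinear (y·y'' term)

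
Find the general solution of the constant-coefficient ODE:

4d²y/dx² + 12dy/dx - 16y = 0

Characteristic equation: 4r² + 12r - 16 = 0
Divide by 4: r² + 3r - 4 = 0
Roots: r = 1, -4 (distinct real)
General solution: y = C₁e^x + C₂e^(-4x)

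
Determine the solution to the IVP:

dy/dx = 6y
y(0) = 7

General solution: y = Ce^(6x)
Applying IC y(0) = 7:
Particular solution: y = 7e^(6x)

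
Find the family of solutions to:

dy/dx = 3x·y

Separating variables and integrating:
ln|y| = 3x^2/2 + C

General solution: y = Ce^(3x^2/2)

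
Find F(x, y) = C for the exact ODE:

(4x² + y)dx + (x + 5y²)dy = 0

Verify exactness: ∂M/∂y = ∂N/∂x ✓
Find F(x,y) such that ∂F/∂x = M, ∂F/∂y = N
Solution: 4x³/3 + xy + 5y³/3 = C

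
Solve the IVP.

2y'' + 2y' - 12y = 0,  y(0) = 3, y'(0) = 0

General solution: y = C₁e^(2x) + C₂e^(-3x)
Applying ICs: C₁ = 9/5, C₂ = 6/5
Particular solution: y = (9/5)e^(2x) + (6/5)e^(-3x)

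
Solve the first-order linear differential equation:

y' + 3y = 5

Using integrating factor method:

General solution: y = 5/3 + Ce^(-3x)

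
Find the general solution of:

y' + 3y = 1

Using integrating factor method:

General solution: y = 1/3 + Ce^(-3x)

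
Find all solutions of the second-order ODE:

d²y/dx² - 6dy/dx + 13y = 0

Characteristic equation: r² - 6r + 13 = 0
Roots: r = 3 ± 2i (complex conjugates)
General solution: y = e^(3x)(C₁cos(2x) + C₂sin(2x))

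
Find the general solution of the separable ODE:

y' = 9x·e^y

Separating variables and integrating:
-e^(-y) = 9x²/2 + C

General solution: y = -ln(C - 9x²/2)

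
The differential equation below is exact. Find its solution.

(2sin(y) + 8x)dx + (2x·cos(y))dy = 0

Verify exactness: ∂M/∂y = ∂N/∂x ✓
Find F(x,y) such that ∂F/∂x = M, ∂F/∂y = N
Solution: 2x·sin(y) + 4x² = C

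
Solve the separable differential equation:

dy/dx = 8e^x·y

Separating variables and integrating:
ln|y| = 8e^x + C

General solution: y = Ce^(8e^x)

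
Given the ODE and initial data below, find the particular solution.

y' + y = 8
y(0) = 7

General solution: y = 8 + Ce^(-x)
Applying y(0) = 7: C = 7 - 8 = -1
Particular solution: y = 8 - e^(-x)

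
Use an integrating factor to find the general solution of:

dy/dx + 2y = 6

Using integrating factor method:

General solution: y = 3 + Ce^(-2x)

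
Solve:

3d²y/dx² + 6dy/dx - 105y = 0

Characteristic equation: 3r² + 6r - 105 = 0
Divide by 3: r² + 2r - 35 = 0
Roots: r = 5, -7 (distinct real)
General solution: y = C₁e^(5x) + C₂e^(-7x)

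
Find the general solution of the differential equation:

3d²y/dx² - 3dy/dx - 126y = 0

Characteristic equation: 3r² - 3r - 126 = 0
Divide by 3: r² - r - 42 = 0
Roots: r = 7, -6 (distinct real)
General solution: y = C₁e^(7x) + C₂e^(-6x)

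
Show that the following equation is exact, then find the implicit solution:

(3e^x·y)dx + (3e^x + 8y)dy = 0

Verify exactness: ∂M/∂y = ∂N/∂x ✓
Find F(x,y) such that ∂F/∂x = M, ∂F/∂y = N
Solution: 3e^x·y + 4y² = C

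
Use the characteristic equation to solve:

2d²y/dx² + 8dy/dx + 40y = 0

Characteristic equation: 2r² + 8r + 40 = 0
Divide by 2: r² + 4r + 20 = 0
Roots: r = -2 ± 4i (complex conjugates)
General solution: y = e^(-2x)(C₁cos(4x) + C₂sin(4x))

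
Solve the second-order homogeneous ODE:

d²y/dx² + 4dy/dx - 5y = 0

Characteristic equation: r² + 4r - 5 = 0
Roots: r = 1, -5 (distinct real)
General solution: y = C₁e^x + C₂e^(-5x)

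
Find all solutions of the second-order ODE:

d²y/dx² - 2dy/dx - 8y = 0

Characteristic equation: r² - 2r - 8 = 0
Roots: r = 4, -2 (distinct real)
General solution: y = C₁e^(4x) + C₂e^(-2x)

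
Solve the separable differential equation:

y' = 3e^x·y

Separating variables and integrating:
ln|y| = 3e^x + C

General solution: y = Ce^(3e^x)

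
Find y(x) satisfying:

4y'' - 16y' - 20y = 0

Characteristic equation: 4r² - 16r - 20 = 0
Divide by 4: r² - 4r - 5 = 0
Roots: r = 5, -1 (distinct real)
General solution: y = C₁e^(5x) + C₂e^(-x)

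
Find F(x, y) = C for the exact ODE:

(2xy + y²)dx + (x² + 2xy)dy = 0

Verify exactness: ∂M/∂y = ∂N/∂x ✓
Find F(x,y) such that ∂F/∂x = M, ∂F/∂y = N
Solution: x²y + xy² = C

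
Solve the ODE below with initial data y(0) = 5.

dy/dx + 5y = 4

General solution: y = 4/5 + Ce^(-5x)
Applying y(0) = 5: C = 5 - 4/5 = 21/5
Particular solution: y = 4/5 + (21/5)e^(-5x)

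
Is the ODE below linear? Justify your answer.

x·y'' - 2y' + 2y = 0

Yes. Linear (y and its derivatives appear to the first power only, no products of y terms)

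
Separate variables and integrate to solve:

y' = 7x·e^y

Separating variables and integrating:
-e^(-y) = 7x²/2 + C

General solution: y = -ln(C - 7x²/2)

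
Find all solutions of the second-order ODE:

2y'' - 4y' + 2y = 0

Characteristic equation: 2r² - 4r + 2 = 0
Divide by 2: r² - 2r + 1 = 0
Factored: (r - 1)² = 0
Repeated root: r = 1
General solution: y = (C₁ + C₂x)e^x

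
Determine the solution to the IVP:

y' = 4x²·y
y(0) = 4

General solution: y = Ce^(4x³/3)
Applying IC y(0) = 4:
Particular solution: y = 4e^(4x³/3)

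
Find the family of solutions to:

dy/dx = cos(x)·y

Separating variables and integrating:
ln|y| = sin(x) + C

General solution: y = Ce^(sin(x))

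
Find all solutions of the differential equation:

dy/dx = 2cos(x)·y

Separating variables and integrating:
ln|y| = 2sin(x) + C

General solution: y = Ce^(2sin(x))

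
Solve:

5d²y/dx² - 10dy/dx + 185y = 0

Characteristic equation: 5r² - 10r + 185 = 0
Divide by 5: r² - 2r + 37 = 0
Roots: r = 1 ± 6i (complex conjugates)
General solution: y = e^x(C₁cos(6x) + C₂sin(6x))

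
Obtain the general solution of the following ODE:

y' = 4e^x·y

Separating variables and integrating:
ln|y| = 4e^x + C

General solution: y = Ce^(4e^x)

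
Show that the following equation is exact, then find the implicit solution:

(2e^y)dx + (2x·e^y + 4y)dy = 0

Verify exactness: ∂M/∂y = ∂N/∂x ✓
Find F(x,y) such that ∂F/∂x = M, ∂F/∂y = N
Solution: 2x·e^y + 2y² = C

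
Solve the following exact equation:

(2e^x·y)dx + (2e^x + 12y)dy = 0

Verify exactness: ∂M/∂y = ∂N/∂x ✓
Find F(x,y) such that ∂F/∂x = M, ∂F/∂y = N
Solution: 2e^x·y + 6y² = C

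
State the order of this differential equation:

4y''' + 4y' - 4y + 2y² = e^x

The order is 3 (highest derivative is of order 3).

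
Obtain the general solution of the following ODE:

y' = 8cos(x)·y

Separating variables and integrating:
ln|y| = 8sin(x) + C

General solution: y = Ce^(8sin(x))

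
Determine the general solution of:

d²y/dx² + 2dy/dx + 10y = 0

Characteristic equation: r² + 2r + 10 = 0
Roots: r = -1 ± 3i (complex conjugates)
General solution: y = e^(-x)(C₁cos(3x) + C₂sin(3x))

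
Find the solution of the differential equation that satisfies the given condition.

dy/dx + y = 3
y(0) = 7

General solution: y = 3 + Ce^(-x)
Applying y(0) = 7: C = 7 - 3 = 4
Particular solution: y = 3 + 4e^(-x)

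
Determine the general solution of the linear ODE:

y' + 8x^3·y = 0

Using integrating factor method:

General solution: y = Ce^(-2x^4)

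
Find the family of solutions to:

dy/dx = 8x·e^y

Separating variables and integrating:
-e^(-y) = 4x² + C

General solution: y = -ln(C - 4x²)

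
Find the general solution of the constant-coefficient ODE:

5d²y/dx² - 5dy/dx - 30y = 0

Characteristic equation: 5r² - 5r - 30 = 0
Divide by 5: r² - r - 6 = 0
Roots: r = 3, -2 (distinct real)
General solution: y = C₁e^(3x) + C₂e^(-2x)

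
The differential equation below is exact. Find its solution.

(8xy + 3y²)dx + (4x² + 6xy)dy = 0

Verify exactness: ∂M/∂y = ∂N/∂x ✓
Find F(x,y) such that ∂F/∂x = M, ∂F/∂y = N
Solution: 4x²y + 3xy² = C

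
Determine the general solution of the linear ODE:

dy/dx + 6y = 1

Using integrating factor method:

General solution: y = 1/6 + Ce^(-6x)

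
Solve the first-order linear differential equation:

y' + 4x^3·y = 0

Using integrating factor method:

General solution: y = Ce^(-x^4)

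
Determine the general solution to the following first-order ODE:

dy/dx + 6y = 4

Using integrating factor method:

General solution: y = 2/3 + Ce^(-6x)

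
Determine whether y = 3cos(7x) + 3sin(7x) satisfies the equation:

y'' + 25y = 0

Verification:
y'' = -147cos(7x) - 147sin(7x)
y'' + 25y ≠ 0 (frequency mismatch: got 49 instead of 25)

No, it is not a solution.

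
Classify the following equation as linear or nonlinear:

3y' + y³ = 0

Nonlinear (y³ term)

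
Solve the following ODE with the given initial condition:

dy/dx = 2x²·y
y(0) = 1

General solution: y = Ce^(2x³/3)
Applying IC y(0) = 1:
Particular solution: y = e^(2x³/3)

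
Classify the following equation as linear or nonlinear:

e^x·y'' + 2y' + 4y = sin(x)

Linear (y and its derivatives appear to the first power only, no products of y terms)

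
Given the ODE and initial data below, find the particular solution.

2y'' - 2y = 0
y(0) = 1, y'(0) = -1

General solution: y = C₁e^x + C₂e^(-x)
Applying ICs: C₁ = 0, C₂ = 1
Particular solution: y = e^(-x)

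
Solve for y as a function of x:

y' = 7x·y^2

Separating variables and integrating:
-1/y = 7x^2/2 + C

General solution: y^-1 = (-7/2)x^2 + C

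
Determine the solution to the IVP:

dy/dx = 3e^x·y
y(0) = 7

General solution: y = Ce^(3e^x)
Applying IC y(0) = 7:
Particular solution: y = 7e^(3(e^x - 1))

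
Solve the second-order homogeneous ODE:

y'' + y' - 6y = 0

Characteristic equation: r² + r - 6 = 0
Roots: r = 2, -3 (distinct real)
General solution: y = C₁e^(2x) + C₂e^(-3x)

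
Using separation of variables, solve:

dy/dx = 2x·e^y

Separating variables and integrating:
-e^(-y) = x² + C

General solution: y = -ln(C - x²)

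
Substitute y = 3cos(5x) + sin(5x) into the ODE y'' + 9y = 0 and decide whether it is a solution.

Verification:
y'' = -75cos(5x) - 25sin(5x)
y'' + 9y ≠ 0 (frequency mismatch: got 25 instead of 9)

No, it is not a solution.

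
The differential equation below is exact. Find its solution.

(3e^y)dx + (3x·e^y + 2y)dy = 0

Verify exactness: ∂M/∂y = ∂N/∂x ✓
Find F(x,y) such that ∂F/∂x = M, ∂F/∂y = N
Solution: 3x·e^y + y² = C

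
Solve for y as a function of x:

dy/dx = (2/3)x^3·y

Separating variables and integrating:
ln|y| = x^4/6 + C

General solution: y = Ce^(x^4/6)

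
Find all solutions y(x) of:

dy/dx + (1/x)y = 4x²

Using integrating factor method:

General solution: y = x^3 + C/x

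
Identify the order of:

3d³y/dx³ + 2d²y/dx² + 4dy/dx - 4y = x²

The order is 3 (highest derivative is of order 3).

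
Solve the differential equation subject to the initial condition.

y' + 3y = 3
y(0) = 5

General solution: y = 1 + Ce^(-3x)
Applying y(0) = 5: C = 5 - 1 = 4
Particular solution: y = 1 + 4e^(-3x)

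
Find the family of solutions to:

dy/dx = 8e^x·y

Separating variables and integrating:
ln|y| = 8e^x + C

General solution: y = Ce^(8e^x)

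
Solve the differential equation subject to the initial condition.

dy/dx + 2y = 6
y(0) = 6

General solution: y = 3 + Ce^(-2x)
Applying y(0) = 6: C = 6 - 3 = 3
Particular solution: y = 3 + 3e^(-2x)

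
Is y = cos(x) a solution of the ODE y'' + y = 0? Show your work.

Verification:
y'' = -cos(x)
y'' + y = 0 ✓

Yes, it is a solution.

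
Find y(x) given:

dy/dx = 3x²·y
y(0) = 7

General solution: y = Ce^(x³)
Applying IC y(0) = 7:
Particular solution: y = 7e^(x³)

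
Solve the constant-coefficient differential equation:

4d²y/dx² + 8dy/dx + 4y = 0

Characteristic equation: 4r² + 8r + 4 = 0
Divide by 4: r² + 2r + 1 = 0
Factored: (r + 1)² = 0
Repeated root: r = -1
General solution: y = (C₁ + C₂x)e^(-x)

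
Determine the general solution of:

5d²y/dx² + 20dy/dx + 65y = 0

Characteristic equation: 5r² + 20r + 65 = 0
Divide by 5: r² + 4r + 13 = 0
Roots: r = -2 ± 3i (complex conjugates)
General solution: y = e^(-2x)(C₁cos(3x) + C₂sin(3x))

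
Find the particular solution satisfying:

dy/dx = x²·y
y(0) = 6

General solution: y = Ce^(x³/3)
Applying IC y(0) = 6:
Particular solution: y = 6e^(x³/3)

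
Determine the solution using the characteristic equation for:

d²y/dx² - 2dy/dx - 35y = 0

Characteristic equation: r² - 2r - 35 = 0
Roots: r = 7, -5 (distinct real)
General solution: y = C₁e^(7x) + C₂e^(-5x)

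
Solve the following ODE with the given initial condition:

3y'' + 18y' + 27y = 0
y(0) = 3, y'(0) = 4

General solution: y = (C₁ + C₂x)e^(-3x)
Repeated root r = -3
Applying ICs: C₁ = 3, C₂ = 13
Particular solution: y = (3 + 13x)e^(-3x)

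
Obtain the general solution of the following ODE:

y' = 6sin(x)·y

Separating variables and integrating:
ln|y| = -6cos(x) + C

General solution: y = Ce^(-6cos(x))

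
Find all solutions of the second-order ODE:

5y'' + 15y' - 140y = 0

Characteristic equation: 5r² + 15r - 140 = 0
Divide by 5: r² + 3r - 28 = 0
Roots: r = 4, -7 (distinct real)
General solution: y = C₁e^(4x) + C₂e^(-7x)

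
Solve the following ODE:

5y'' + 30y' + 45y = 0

Characteristic equation: 5r² + 30r + 45 = 0
Divide by 5: r² + 6r + 9 = 0
Factored: (r + 3)² = 0
Repeated root: r = -3
General solution: y = (C₁ + C₂x)e^(-3x)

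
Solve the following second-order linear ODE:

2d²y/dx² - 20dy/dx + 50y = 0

Characteristic equation: 2r² - 20r + 50 = 0
Divide by 2: r² - 10r + 25 = 0
Factored: (r - 5)² = 0
Repeated root: r = 5
General solution: y = (C₁ + C₂x)e^(5x)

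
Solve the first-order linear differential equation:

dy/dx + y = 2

Using integrating factor method:

General solution: y = 2 + Ce^(-x)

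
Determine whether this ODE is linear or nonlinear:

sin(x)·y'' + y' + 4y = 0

Linear (y and its derivatives appear to the first power only, no products of y terms)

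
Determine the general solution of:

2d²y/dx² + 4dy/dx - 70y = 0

Characteristic equation: 2r² + 4r - 70 = 0
Divide by 2: r² + 2r - 35 = 0
Roots: r = 5, -7 (distinct real)
General solution: y = C₁e^(5x) + C₂e^(-7x)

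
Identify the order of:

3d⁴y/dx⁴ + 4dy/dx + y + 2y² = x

The order is 4 (highest derivative is of order 4).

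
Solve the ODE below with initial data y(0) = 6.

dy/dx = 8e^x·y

General solution: y = Ce^(8e^x)
Applying IC y(0) = 6:
Particular solution: y = 6e^(8(e^x - 1))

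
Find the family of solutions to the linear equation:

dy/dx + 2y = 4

Using integrating factor method:

General solution: y = 2 + Ce^(-2x)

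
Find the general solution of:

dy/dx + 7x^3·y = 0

Using integrating factor method:

General solution: y = Ce^(-7x^4/4)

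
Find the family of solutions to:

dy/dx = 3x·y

Separating variables and integrating:
ln|y| = 3x^2/2 + C

General solution: y = Ce^(3x^2/2)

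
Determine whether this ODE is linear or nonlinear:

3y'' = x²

Linear (y and its derivatives appear to the first power only, no products of y terms)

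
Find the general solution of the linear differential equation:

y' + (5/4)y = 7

Using integrating factor method:

General solution: y = 28/5 + Ce^(-5x/4)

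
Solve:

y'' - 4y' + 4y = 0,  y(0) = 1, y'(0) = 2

General solution: y = (C₁ + C₂x)e^(2x)
Repeated root r = 2
Applying ICs: C₁ = 1, C₂ = 0
Particular solution: y = e^(2x)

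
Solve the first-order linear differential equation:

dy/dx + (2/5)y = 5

Using integrating factor method:

General solution: y = 25/2 + Ce^(-2x/5)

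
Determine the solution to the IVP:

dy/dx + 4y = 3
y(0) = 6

General solution: y = 3/4 + Ce^(-4x)
Applying y(0) = 6: C = 6 - 3/4 = 21/4
Particular solution: y = 3/4 + (21/4)e^(-4x)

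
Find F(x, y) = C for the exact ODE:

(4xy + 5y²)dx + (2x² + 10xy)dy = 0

Verify exactness: ∂M/∂y = ∂N/∂x ✓
Find F(x,y) such that ∂F/∂x = M, ∂F/∂y = N
Solution: 2x²y + 5xy² = C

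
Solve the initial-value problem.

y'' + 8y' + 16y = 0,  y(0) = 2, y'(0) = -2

General solution: y = (C₁ + C₂x)e^(-4x)
Repeated root r = -4
Applying ICs: C₁ = 2, C₂ = 6
Particular solution: y = (2 + 6x)e^(-4x)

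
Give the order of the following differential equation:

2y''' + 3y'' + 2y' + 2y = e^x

The order is 3 (highest derivative is of order 3).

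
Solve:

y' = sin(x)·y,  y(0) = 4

General solution: y = Ce^(-cos(x))
Applying IC y(0) = 4:
Particular solution: y = 4e^(1-cos(x))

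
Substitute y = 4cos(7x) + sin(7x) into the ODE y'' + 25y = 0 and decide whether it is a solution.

Verification:
y'' = -196cos(7x) - 49sin(7x)
y'' + 25y ≠ 0 (frequency mismatch: got 49 instead of 25)

No, it is not a solution.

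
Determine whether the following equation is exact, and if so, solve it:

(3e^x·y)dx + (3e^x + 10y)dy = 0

Verify exactness: ∂M/∂y = ∂N/∂x ✓
Find F(x,y) such that ∂F/∂x = M, ∂F/∂y = N
Solution: 3e^x·y + 5y² = C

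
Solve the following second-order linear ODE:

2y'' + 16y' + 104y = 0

Characteristic equation: 2r² + 16r + 104 = 0
Divide by 2: r² + 8r + 52 = 0
Roots: r = -4 ± 6i (complex conjugates)
General solution: y = e^(-4x)(C₁cos(6x) + C₂sin(6x))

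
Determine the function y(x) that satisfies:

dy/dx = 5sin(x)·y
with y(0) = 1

General solution: y = Ce^(-5cos(x))
Applying IC y(0) = 1:
Particular solution: y = e^(5(1-cos(x)))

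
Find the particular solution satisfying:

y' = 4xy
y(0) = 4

General solution: y = Ce^(2x²)
Applying IC y(0) = 4:
Particular solution: y = 4e^(2x²)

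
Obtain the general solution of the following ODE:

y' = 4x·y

Separating variables and integrating:
ln|y| = 2x^2 + C

General solution: y = Ce^(2x^2)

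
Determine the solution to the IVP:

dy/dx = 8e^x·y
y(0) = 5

General solution: y = Ce^(8e^x)
Applying IC y(0) = 5:
Particular solution: y = 5e^(8(e^x - 1))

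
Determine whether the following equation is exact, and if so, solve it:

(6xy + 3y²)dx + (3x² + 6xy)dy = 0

Verify exactness: ∂M/∂y = ∂N/∂x ✓
Find F(x,y) such that ∂F/∂x = M, ∂F/∂y = N
Solution: 3x²y + 3xy² = C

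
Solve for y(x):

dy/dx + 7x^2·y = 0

Using integrating factor method:

General solution: y = Ce^(-7x^3/3)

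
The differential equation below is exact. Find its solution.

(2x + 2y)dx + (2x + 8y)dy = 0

Verify exactness: ∂M/∂y = ∂N/∂x ✓
Find F(x,y) such that ∂F/∂x = M, ∂F/∂y = N
Solution: x² + 2xy + 4y² = C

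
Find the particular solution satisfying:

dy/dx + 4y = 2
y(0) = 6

General solution: y = 1/2 + Ce^(-4x)
Applying y(0) = 6: C = 6 - 1/2 = 11/2
Particular solution: y = 1/2 + (11/2)e^(-4x)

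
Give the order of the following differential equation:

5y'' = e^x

The order is 2 (highest derivative is of order 2).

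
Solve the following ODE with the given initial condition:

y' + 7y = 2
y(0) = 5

General solution: y = 2/7 + Ce^(-7x)
Applying y(0) = 5: C = 5 - 2/7 = 33/7
Particular solution: y = 2/7 + (33/7)e^(-7x)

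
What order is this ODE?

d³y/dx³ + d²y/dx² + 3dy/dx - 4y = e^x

The order is 3 (highest derivative is of order 3).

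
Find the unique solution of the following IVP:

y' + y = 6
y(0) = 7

General solution: y = 6 + Ce^(-x)
Applying y(0) = 7: C = 7 - 6 = 1
Particular solution: y = 6 + e^(-x)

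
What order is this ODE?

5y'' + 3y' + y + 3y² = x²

The order is 2 (highest derivative is of order 2).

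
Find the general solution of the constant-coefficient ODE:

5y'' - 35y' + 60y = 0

Characteristic equation: 5r² - 35r + 60 = 0
Divide by 5: r² - 7r + 12 = 0
Roots: r = 4, 3 (distinct real)
General solution: y = C₁e^(4x) + C₂e^(3x)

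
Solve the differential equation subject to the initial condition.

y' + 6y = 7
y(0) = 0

General solution: y = 7/6 + Ce^(-6x)
Applying y(0) = 0: C = 0 - 7/6 = -7/6
Particular solution: y = 7/6 - (7/6)e^(-6x)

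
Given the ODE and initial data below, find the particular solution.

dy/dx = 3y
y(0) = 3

General solution: y = Ce^(3x)
Applying IC y(0) = 3:
Particular solution: y = 3e^(3x)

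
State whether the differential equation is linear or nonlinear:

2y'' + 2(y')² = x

Nonlinear ((y')² term)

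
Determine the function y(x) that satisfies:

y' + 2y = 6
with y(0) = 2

General solution: y = 3 + Ce^(-2x)
Applying y(0) = 2: C = 2 - 3 = -1
Particular solution: y = 3 - e^(-2x)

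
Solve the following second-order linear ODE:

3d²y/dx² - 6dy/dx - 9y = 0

Characteristic equation: 3r² - 6r - 9 = 0
Divide by 3: r² - 2r - 3 = 0
Roots: r = 3, -1 (distinct real)
General solution: y = C₁e^(3x) + C₂e^(-x)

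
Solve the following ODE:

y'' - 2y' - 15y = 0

Characteristic equation: r² - 2r - 15 = 0
Roots: r = 5, -3 (distinct real)
General solution: y = C₁e^(5x) + C₂e^(-3x)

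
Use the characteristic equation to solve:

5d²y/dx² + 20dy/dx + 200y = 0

Characteristic equation: 5r² + 20r + 200 = 0
Divide by 5: r² + 4r + 40 = 0
Roots: r = -2 ± 6i (complex conjugates)
General solution: y = e^(-2x)(C₁cos(6x) + C₂sin(6x))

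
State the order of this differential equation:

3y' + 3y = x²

The order is 1 (highest derivative is of order 1).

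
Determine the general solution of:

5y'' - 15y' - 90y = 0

Characteristic equation: 5r² - 15r - 90 = 0
Divide by 5: r² - 3r - 18 = 0
Roots: r = 6, -3 (distinct real)
General solution: y = C₁e^(6x) + C₂e^(-3x)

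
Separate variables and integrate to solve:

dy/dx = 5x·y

Separating variables and integrating:
ln|y| = 5x^2/2 + C

General solution: y = Ce^(5x^2/2)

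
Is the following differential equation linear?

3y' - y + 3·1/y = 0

No. Nonlinear (1/y term)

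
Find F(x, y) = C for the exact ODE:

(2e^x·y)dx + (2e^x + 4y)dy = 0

Verify exactness: ∂M/∂y = ∂N/∂x ✓
Find F(x,y) such that ∂F/∂x = M, ∂F/∂y = N
Solution: 2e^x·y + 2y² = C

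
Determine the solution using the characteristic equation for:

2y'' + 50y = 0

Characteristic equation: 2r² + 50 = 0
Divide by 2: r² + 25 = 0
Roots: r = ±5i (complex conjugates)
General solution: y = C₁cos(5x) + C₂sin(5x)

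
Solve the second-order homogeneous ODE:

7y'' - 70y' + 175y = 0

Characteristic equation: 7r² - 70r + 175 = 0
Divide by 7: r² - 10r + 25 = 0
Factored: (r - 5)² = 0
Repeated root: r = 5
General solution: y = (C₁ + C₂x)e^(5x)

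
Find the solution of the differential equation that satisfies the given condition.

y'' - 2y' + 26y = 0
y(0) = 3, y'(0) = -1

General solution: y = e^x(C₁cos(5x) + C₂sin(5x))
Complex roots r = 1 ± 5i
Applying ICs: C₁ = 3, C₂ = -4/5
Particular solution: y = e^x(3cos(5x) - (4/5)sin(5x))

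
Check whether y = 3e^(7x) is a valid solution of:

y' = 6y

Verification:
y = 3e^(7x)
y' = 21e^(7x)
But 6y = 18e^(7x)
y' ≠ 6y — the derivative does not match

No, it is not a solution.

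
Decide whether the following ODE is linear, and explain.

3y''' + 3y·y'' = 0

Nonlinear (y·y'' term)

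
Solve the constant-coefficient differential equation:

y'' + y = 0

Characteristic equation: r² + 1 = 0
Roots: r = ±i (complex conjugates)
General solution: y = C₁cos(x) + C₂sin(x)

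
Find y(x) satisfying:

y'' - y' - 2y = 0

Characteristic equation: r² - r - 2 = 0
Roots: r = 2, -1 (distinct real)
General solution: y = C₁e^(2x) + C₂e^(-x)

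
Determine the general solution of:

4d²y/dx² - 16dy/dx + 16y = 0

Characteristic equation: 4r² - 16r + 16 = 0
Divide by 4: r² - 4r + 4 = 0
Factored: (r - 2)² = 0
Repeated root: r = 2
General solution: y = (C₁ + C₂x)e^(2x)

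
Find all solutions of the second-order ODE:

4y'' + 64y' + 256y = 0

Characteristic equation: 4r² + 64r + 256 = 0
Divide by 4: r² + 16r + 64 = 0
Factored: (r + 8)² = 0
Repeated root: r = -8
General solution: y = (C₁ + C₂x)e^(-8x)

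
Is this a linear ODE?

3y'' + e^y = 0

No. Nonlinear (e^y is nonlinear in y)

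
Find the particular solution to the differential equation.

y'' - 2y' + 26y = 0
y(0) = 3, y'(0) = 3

General solution: y = e^x(C₁cos(5x) + C₂sin(5x))
Complex roots r = 1 ± 5i
Applying ICs: C₁ = 3, C₂ = 0
Particular solution: y = e^x(3cos(5x))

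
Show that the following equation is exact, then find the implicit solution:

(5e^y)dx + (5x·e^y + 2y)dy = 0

Verify exactness: ∂M/∂y = ∂N/∂x ✓
Find F(x,y) such that ∂F/∂x = M, ∂F/∂y = N
Solution: 5x·e^y + y² = C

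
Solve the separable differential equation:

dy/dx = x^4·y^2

Separating variables and integrating:
-1/y = x^5/5 + C

General solution: y^-1 = (-1/5)x^5 + C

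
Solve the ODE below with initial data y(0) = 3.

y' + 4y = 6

General solution: y = 3/2 + Ce^(-4x)
Applying y(0) = 3: C = 3 - 3/2 = 3/2
Particular solution: y = 3/2 + (3/2)e^(-4x)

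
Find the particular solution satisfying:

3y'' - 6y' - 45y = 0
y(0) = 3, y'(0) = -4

General solution: y = C₁e^(5x) + C₂e^(-3x)
Applying ICs: C₁ = 5/8, C₂ = 19/8
Particular solution: y = (5/8)e^(5x) + (19/8)e^(-3x)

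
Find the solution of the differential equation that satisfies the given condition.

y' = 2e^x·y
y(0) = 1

General solution: y = Ce^(2e^x)
Applying IC y(0) = 1:
Particular solution: y = e^(2(e^x - 1))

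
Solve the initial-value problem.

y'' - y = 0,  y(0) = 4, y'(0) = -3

General solution: y = C₁e^x + C₂e^(-x)
Applying ICs: C₁ = 1/2, C₂ = 7/2
Particular solution: y = (1/2)e^x + (7/2)e^(-x)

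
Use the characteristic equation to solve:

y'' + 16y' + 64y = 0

Characteristic equation: r² + 16r + 64 = 0
Factored: (r + 8)² = 0
Repeated root: r = -8
General solution: y = (C₁ + C₂x)e^(-8x)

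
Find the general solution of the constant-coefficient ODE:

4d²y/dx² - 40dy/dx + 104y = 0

Characteristic equation: 4r² - 40r + 104 = 0
Divide by 4: r² - 10r + 26 = 0
Roots: r = 5 ± i (complex conjugates)
General solution: y = e^(5x)(C₁cos(x) + C₂sin(x))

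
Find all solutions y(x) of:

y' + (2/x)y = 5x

Using integrating factor method:

General solution: y = (5/4)x^2 + Cx^(-2)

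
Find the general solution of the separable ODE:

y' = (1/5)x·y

Separating variables and integrating:
ln|y| = x^2/10 + C

General solution: y = Ce^(x^2/10)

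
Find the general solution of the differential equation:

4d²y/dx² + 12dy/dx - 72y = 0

Characteristic equation: 4r² + 12r - 72 = 0
Divide by 4: r² + 3r - 18 = 0
Roots: r = 3, -6 (distinct real)
General solution: y = C₁e^(3x) + C₂e^(-6x)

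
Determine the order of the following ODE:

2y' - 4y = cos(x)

The order is 1 (highest derivative is of order 1).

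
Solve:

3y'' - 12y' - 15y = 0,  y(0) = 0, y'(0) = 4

General solution: y = C₁e^(5x) + C₂e^(-x)
Applying ICs: C₁ = 2/3, C₂ = -2/3
Particular solution: y = (2/3)e^(5x) - (2/3)e^(-x)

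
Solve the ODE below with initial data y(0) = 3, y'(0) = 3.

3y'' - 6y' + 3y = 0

General solution: y = (C₁ + C₂x)e^x
Repeated root r = 1
Applying ICs: C₁ = 3, C₂ = 0
Particular solution: y = 3e^x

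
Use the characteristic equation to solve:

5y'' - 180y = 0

Characteristic equation: 5r² - 180 = 0
Divide by 5: r² - 36 = 0
Roots: r = 6, -6 (distinct real)
General solution: y = C₁e^(6x) + C₂e^(-6x)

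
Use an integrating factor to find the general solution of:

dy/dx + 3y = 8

Using integrating factor method:

General solution: y = 8/3 + Ce^(-3x)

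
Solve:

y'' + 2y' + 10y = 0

Characteristic equation: r² + 2r + 10 = 0
Roots: r = -1 ± 3i (complex conjugates)
General solution: y = e^(-x)(C₁cos(3x) + C₂sin(3x))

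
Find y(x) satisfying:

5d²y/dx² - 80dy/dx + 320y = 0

Characteristic equation: 5r² - 80r + 320 = 0
Divide by 5: r² - 16r + 64 = 0
Factored: (r - 8)² = 0
Repeated root: r = 8
General solution: y = (C₁ + C₂x)e^(8x)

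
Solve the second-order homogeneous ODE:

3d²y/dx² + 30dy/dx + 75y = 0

Characteristic equation: 3r² + 30r + 75 = 0
Divide by 3: r² + 10r + 25 = 0
Factored: (r + 5)² = 0
Repeated root: r = -5
General solution: y = (C₁ + C₂x)e^(-5x)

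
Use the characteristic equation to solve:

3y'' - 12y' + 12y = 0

Characteristic equation: 3r² - 12r + 12 = 0
Divide by 3: r² - 4r + 4 = 0
Factored: (r - 2)² = 0
Repeated root: r = 2
General solution: y = (C₁ + C₂x)e^(2x)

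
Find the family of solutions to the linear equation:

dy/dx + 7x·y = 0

Using integrating factor method:

General solution: y = Ce^(-7x^2/2)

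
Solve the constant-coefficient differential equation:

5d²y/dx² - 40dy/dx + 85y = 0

Characteristic equation: 5r² - 40r + 85 = 0
Divide by 5: r² - 8r + 17 = 0
Roots: r = 4 ± i (complex conjugates)
General solution: y = e^(4x)(C₁cos(x) + C₂sin(x))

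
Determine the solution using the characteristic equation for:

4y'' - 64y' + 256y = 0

Characteristic equation: 4r² - 64r + 256 = 0
Divide by 4: r² - 16r + 64 = 0
Factored: (r - 8)² = 0
Repeated root: r = 8
General solution: y = (C₁ + C₂x)e^(8x)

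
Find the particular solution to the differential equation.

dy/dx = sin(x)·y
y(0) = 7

General solution: y = Ce^(-cos(x))
Applying IC y(0) = 7:
Particular solution: y = 7e^(1-cos(x))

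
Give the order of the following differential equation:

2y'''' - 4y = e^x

The order is 4 (highest derivative is of order 4).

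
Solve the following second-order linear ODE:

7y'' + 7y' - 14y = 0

Characteristic equation: 7r² + 7r - 14 = 0
Divide by 7: r² + r - 2 = 0
Roots: r = 1, -2 (distinct real)
General solution: y = C₁e^x + C₂e^(-2x)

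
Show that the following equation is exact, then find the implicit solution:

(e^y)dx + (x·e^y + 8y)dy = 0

Verify exactness: ∂M/∂y = ∂N/∂x ✓
Find F(x,y) such that ∂F/∂x = M, ∂F/∂y = N
Solution: x·e^y + 4y² = C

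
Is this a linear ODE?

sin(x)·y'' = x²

Yes. Linear (y and its derivatives appear to the first power only, no products of y terms)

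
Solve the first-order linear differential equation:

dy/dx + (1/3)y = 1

Using integrating factor method:

General solution: y = 3 + Ce^(-x/3)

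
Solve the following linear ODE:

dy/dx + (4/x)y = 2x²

Using integrating factor method:

General solution: y = (2/7)x^3 + Cx^(-4)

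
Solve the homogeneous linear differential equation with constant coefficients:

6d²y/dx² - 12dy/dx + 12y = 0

Characteristic equation: 6r² - 12r + 12 = 0
Divide by 6: r² - 2r + 2 = 0
Roots: r = 1 ± i (complex conjugates)
General solution: y = e^x(C₁cos(x) + C₂sin(x))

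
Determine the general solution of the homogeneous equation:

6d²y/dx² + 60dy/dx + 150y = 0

Characteristic equation: 6r² + 60r + 150 = 0
Divide by 6: r² + 10r + 25 = 0
Factored: (r + 5)² = 0
Repeated root: r = -5
General solution: y = (C₁ + C₂x)e^(-5x)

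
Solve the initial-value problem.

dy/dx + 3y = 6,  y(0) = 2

General solution: y = 2 + Ce^(-3x)
Applying y(0) = 2: C = 2 - 2 = 0
Particular solution: y = 2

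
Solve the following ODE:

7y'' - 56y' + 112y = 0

Characteristic equation: 7r² - 56r + 112 = 0
Divide by 7: r² - 8r + 16 = 0
Factored: (r - 4)² = 0
Repeated root: r = 4
General solution: y = (C₁ + C₂x)e^(4x)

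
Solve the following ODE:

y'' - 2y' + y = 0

Characteristic equation: r² - 2r + 1 = 0
Factored: (r - 1)² = 0
Repeated root: r = 1
General solution: y = (C₁ + C₂x)e^x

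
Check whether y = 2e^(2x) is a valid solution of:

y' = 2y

Verification:
y = 2e^(2x)
y' = 4e^(2x)
2y = 4e^(2x)
y' = 2y ✓

Yes, it is a solution.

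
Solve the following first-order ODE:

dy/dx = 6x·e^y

Separating variables and integrating:
-e^(-y) = 3x² + C

General solution: y = -ln(C - 3x²)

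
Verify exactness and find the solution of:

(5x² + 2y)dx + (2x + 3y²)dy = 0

Verify exactness: ∂M/∂y = ∂N/∂x ✓
Find F(x,y) such that ∂F/∂x = M, ∂F/∂y = N
Solution: 5x³/3 + 2xy + y³ = C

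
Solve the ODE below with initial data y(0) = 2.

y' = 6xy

General solution: y = Ce^(3x²)
Applying IC y(0) = 2:
Particular solution: y = 2e^(3x²)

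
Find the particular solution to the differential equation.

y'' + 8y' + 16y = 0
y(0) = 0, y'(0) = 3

General solution: y = (C₁ + C₂x)e^(-4x)
Repeated root r = -4
Applying ICs: C₁ = 0, C₂ = 3
Particular solution: y = 3xe^(-4x)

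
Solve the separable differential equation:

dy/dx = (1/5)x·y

Separating variables and integrating:
ln|y| = x^2/10 + C

General solution: y = Ce^(x^2/10)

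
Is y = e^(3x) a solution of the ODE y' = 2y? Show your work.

Verification:
y = e^(3x)
y' = 3e^(3x)
But 2y = 2e^(3x)
y' ≠ 2y — the derivative does not match

No, it is not a solution.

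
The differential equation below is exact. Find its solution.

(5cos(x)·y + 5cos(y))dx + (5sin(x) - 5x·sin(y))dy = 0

Verify exactness: ∂M/∂y = ∂N/∂x ✓
Find F(x,y) such that ∂F/∂x = M, ∂F/∂y = N
Solution: 5sin(x)·y + 5x·cos(y) = C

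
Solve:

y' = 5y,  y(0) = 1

General solution: y = Ce^(5x)
Applying IC y(0) = 1:
Particular solution: y = e^(5x)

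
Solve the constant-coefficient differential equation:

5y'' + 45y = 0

Characteristic equation: 5r² + 45 = 0
Divide by 5: r² + 9 = 0
Roots: r = ±3i (complex conjugates)
General solution: y = C₁cos(3x) + C₂sin(3x)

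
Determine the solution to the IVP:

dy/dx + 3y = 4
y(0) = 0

General solution: y = 4/3 + Ce^(-3x)
Applying y(0) = 0: C = 0 - 4/3 = -4/3
Particular solution: y = 4/3 - (4/3)e^(-3x)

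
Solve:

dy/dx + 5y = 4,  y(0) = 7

General solution: y = 4/5 + Ce^(-5x)
Applying y(0) = 7: C = 7 - 4/5 = 31/5
Particular solution: y = 4/5 + (31/5)e^(-5x)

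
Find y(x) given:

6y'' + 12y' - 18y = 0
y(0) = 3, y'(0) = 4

General solution: y = C₁e^x + C₂e^(-3x)
Applying ICs: C₁ = 13/4, C₂ = -1/4
Particular solution: y = (13/4)e^x - (1/4)e^(-3x)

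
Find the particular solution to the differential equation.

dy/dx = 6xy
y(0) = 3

General solution: y = Ce^(3x²)
Applying IC y(0) = 3:
Particular solution: y = 3e^(3x²)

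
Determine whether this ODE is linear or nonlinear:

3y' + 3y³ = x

Nonlinear (y³ term)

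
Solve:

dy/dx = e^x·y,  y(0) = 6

General solution: y = Ce^(e^x)
Applying IC y(0) = 6:
Particular solution: y = 6e^(e^x - 1)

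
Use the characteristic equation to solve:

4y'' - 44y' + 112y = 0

Characteristic equation: 4r² - 44r + 112 = 0
Divide by 4: r² - 11r + 28 = 0
Roots: r = 7, 4 (distinct real)
General solution: y = C₁e^(7x) + C₂e^(4x)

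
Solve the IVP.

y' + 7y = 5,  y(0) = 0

General solution: y = 5/7 + Ce^(-7x)
Applying y(0) = 0: C = 0 - 5/7 = -5/7
Particular solution: y = 5/7 - (5/7)e^(-7x)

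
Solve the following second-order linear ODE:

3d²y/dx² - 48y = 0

Characteristic equation: 3r² - 48 = 0
Divide by 3: r² - 16 = 0
Roots: r = 4, -4 (distinct real)
General solution: y = C₁e^(4x) + C₂e^(-4x)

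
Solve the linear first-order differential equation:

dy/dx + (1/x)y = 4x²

Using integrating factor method:

General solution: y = x^3 + C/x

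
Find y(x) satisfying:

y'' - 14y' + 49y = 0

Characteristic equation: r² - 14r + 49 = 0
Factored: (r - 7)² = 0
Repeated root: r = 7
General solution: y = (C₁ + C₂x)e^(7x)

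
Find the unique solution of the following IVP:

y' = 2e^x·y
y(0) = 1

General solution: y = Ce^(2e^x)
Applying IC y(0) = 1:
Particular solution: y = e^(2(e^x - 1))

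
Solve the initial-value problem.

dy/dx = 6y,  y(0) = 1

General solution: y = Ce^(6x)
Applying IC y(0) = 1:
Particular solution: y = e^(6x)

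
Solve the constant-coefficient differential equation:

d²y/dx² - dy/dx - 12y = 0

Characteristic equation: r² - r - 12 = 0
Roots: r = 4, -3 (distinct real)
General solution: y = C₁e^(4x) + C₂e^(-3x)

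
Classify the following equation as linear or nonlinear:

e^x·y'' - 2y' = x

Linear (y and its derivatives appear to the first power only, no products of y terms)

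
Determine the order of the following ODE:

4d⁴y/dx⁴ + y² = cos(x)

The order is 4 (highest derivative is of order 4).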